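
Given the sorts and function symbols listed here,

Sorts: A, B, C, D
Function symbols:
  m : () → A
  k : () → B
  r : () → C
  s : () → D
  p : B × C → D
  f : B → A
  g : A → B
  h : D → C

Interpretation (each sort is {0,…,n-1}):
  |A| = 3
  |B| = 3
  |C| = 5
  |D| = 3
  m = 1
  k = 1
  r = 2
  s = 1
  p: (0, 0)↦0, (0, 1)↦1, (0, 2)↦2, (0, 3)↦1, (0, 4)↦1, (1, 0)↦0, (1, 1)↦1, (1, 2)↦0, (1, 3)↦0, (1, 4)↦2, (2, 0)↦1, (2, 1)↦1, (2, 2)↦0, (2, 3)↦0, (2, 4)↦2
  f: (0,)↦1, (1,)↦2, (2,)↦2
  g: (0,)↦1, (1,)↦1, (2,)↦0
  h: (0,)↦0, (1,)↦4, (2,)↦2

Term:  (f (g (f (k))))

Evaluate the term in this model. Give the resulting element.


value = 1

  k = 1
  (f (k)) = f(1,) = 2
  (g (f (k))) = g(2,) = 0
  (f (g (f (k)))) = f(0,) = 1


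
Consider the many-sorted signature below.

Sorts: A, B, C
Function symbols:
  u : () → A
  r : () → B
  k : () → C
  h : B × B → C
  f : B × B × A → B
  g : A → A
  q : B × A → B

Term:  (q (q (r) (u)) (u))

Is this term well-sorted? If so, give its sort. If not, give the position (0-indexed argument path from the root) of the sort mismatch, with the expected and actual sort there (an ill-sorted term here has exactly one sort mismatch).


well-sorted; sort = B

    (r) : B
    (u) : A
  (q (r) (u)) : B
  (u) : A
(q (q (r) (u)) (u)) : B


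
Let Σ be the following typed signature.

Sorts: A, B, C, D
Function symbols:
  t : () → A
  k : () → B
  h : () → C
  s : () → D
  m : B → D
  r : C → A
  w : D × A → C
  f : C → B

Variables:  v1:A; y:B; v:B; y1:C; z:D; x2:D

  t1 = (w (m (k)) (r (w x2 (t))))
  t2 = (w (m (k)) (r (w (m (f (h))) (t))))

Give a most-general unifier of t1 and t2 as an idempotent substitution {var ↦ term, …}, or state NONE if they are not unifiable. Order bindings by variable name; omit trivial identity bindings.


{x2 ↦ (m (f (h)))}


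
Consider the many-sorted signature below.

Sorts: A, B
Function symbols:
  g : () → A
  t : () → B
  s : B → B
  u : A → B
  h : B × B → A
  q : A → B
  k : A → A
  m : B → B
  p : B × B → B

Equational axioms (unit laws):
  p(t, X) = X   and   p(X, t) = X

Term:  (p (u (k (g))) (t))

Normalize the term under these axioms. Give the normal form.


normal form = (u (k (g)))

1. (p (u (k (g))) (t))  →  (u (k (g)))


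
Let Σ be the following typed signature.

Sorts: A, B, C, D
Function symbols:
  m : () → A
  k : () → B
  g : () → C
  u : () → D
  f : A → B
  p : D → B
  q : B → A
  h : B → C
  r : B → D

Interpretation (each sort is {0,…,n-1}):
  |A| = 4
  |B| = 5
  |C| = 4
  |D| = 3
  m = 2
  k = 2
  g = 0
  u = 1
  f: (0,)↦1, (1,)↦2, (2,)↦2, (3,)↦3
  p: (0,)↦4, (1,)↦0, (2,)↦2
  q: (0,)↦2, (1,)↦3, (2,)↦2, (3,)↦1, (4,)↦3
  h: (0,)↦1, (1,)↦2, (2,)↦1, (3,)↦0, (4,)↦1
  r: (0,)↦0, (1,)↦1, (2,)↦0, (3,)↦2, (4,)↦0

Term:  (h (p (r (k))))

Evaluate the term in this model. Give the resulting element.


  k = 2
  (r (k)) = r(2,) = 0
  (p (r (k))) = p(0,) = 4
  (h (p (r (k)))) = h(4,) = 1

value = 1


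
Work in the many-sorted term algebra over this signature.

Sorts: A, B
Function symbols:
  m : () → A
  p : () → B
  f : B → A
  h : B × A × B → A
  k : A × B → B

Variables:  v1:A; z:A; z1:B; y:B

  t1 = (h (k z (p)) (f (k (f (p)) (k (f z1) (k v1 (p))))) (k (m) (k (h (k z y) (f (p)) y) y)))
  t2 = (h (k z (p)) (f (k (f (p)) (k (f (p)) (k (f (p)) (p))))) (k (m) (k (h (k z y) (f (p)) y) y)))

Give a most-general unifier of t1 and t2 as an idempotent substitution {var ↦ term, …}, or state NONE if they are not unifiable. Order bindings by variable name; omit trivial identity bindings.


{v1 ↦ (f (p)), z1 ↦ (p)}


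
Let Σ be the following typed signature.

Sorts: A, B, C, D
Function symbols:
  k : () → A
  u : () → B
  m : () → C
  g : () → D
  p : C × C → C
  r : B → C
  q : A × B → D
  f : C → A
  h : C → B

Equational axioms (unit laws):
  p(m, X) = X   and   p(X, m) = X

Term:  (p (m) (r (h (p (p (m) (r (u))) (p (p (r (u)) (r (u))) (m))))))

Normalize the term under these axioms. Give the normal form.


normal form = (r (h (p (r (u)) (p (r (u)) (r (u))))))

1. (p (m) (r (h (p (p (m) (r (u))) (p (p (r (u)) (r (u))) (m))))))  →  (r (h (p (p (m) (r (u))) (p (p (r (u)) (r (u))) (m)))))
2. (r (h (p (p (m) (r (u))) (p (p (r (u)) (r (u))) (m)))))  →  (r (h (p (r (u)) (p (p (r (u)) (r (u))) (m)))))
3. (r (h (p (r (u)) (p (p (r (u)) (r (u))) (m)))))  →  (r (h (p (r (u)) (p (r (u)) (r (u))))))


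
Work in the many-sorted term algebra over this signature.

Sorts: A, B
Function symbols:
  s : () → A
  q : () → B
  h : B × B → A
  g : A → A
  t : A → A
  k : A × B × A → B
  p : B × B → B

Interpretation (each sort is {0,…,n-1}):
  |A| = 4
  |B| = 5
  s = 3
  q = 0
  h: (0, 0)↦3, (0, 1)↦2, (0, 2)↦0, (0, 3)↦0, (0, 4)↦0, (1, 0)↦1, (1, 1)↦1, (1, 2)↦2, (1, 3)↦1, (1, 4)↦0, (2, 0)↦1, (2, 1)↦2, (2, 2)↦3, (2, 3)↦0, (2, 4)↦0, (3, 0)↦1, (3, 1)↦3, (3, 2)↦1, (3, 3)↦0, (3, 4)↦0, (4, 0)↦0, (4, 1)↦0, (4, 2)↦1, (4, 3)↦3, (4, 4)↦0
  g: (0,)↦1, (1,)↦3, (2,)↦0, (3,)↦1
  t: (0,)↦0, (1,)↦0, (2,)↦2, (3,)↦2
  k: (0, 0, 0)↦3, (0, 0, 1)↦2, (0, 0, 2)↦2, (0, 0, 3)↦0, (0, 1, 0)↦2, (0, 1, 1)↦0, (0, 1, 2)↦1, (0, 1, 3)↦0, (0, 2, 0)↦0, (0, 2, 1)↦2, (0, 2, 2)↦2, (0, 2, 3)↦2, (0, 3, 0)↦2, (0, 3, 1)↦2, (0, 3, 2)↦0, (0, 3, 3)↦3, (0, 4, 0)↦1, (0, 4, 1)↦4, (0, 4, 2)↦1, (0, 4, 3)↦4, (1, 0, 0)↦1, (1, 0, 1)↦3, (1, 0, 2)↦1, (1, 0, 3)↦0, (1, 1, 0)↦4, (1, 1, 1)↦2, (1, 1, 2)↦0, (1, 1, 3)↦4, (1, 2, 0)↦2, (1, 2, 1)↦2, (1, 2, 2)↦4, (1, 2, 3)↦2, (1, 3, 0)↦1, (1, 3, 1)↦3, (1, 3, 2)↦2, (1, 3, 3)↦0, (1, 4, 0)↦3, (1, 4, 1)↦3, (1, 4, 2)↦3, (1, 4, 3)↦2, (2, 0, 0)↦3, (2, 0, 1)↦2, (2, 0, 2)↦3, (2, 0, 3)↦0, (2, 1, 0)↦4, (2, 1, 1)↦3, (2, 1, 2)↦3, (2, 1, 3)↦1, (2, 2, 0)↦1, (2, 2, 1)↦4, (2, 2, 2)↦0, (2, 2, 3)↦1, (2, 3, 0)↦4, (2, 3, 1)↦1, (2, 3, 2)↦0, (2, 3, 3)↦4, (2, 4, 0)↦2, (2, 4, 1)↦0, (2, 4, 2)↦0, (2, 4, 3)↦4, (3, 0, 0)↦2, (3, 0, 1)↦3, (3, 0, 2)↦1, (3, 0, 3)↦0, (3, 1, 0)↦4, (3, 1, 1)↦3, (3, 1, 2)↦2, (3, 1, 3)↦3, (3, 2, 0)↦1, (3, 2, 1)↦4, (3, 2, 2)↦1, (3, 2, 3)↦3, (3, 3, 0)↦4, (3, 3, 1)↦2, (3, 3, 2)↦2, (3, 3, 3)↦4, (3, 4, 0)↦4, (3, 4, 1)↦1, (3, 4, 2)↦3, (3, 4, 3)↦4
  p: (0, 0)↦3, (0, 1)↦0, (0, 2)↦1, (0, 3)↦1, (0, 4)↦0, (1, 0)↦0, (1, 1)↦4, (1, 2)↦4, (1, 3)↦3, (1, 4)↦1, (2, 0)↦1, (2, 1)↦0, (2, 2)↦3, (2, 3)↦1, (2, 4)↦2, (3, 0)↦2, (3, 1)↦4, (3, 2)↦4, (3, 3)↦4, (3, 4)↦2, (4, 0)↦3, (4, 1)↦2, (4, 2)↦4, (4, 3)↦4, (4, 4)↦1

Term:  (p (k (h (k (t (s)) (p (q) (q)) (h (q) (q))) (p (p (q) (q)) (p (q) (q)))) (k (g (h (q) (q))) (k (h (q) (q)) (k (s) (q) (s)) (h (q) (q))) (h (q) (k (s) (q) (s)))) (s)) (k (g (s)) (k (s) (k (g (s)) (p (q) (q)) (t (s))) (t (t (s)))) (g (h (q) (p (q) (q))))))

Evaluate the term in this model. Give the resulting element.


  s = 3
  (t (s)) = t(3,) = 2
  q = 0
  q = 0
  (p (q) (q)) = p(0, 0) = 3
  q = 0
  q = 0
  (h (q) (q)) = h(0, 0) = 3
  (k (t (s)) (p (q) (q)) (h (q) (q))) = k(2, 3, 3) = 4
  q = 0
  q = 0
  (p (q) (q)) = p(0, 0) = 3
  q = 0
  q = 0
  (p (q) (q)) = p(0, 0) = 3
  (p (p (q) (q)) (p (q) (q))) = p(3, 3) = 4
  (h (k (t (s)) (p (q) (q)) (h (q) (q))) (p (p (q) (q)) (p (q) (q)))) = h(4, 4) = 0
  q = 0
  q = 0
  (h (q) (q)) = h(0, 0) = 3
  (g (h (q) (q))) = g(3,) = 1
  q = 0
  q = 0
  (h (q) (q)) = h(0, 0) = 3
  s = 3
  q = 0
  s = 3
  (k (s) (q) (s)) = k(3, 0, 3) = 0
  q = 0
  q = 0
  (h (q) (q)) = h(0, 0) = 3
  (k (h (q) (q)) (k (s) (q) (s)) (h (q) (q))) = k(3, 0, 3) = 0
  q = 0
  s = 3
  q = 0
  s = 3
  (k (s) (q) (s)) = k(3, 0, 3) = 0
  (h (q) (k (s) (q) (s))) = h(0, 0) = 3
  (k (g (h (q) (q))) (k (h (q) (q)) (k (s) (q) (s)) (h (q) (q))) (h (q) (k (s) (q) (s)))) = k(1, 0, 3) = 0
  s = 3
  (k (h (k (t (s)) (p (q) (q)) (h (q) (q))) (p (p (q) (q)) (p (q) (q)))) (k (g (h (q) (q))) (k (h (q) (q)) (k (s) (q) (s)) (h (q) (q))) (h (q) (k (s) (q) (s)))) (s)) = k(0, 0, 3) = 0
  s = 3
  (g (s)) = g(3,) = 1
  s = 3
  s = 3
  (g (s)) = g(3,) = 1
  q = 0
  q = 0
  (p (q) (q)) = p(0, 0) = 3
  s = 3
  (t (s)) = t(3,) = 2
  (k (g (s)) (p (q) (q)) (t (s))) = k(1, 3, 2) = 2
  s = 3
  (t (s)) = t(3,) = 2
  (t (t (s))) = t(2,) = 2
  (k (s) (k (g (s)) (p (q) (q)) (t (s))) (t (t (s)))) = k(3, 2, 2) = 1
  q = 0
  q = 0
  q = 0
  (p (q) (q)) = p(0, 0) = 3
  (h (q) (p (q) (q))) = h(0, 3) = 0
  (g (h (q) (p (q) (q)))) = g(0,) = 1
  (k (g (s)) (k (s) (k (g (s)) (p (q) (q)) (t (s))) (t (t (s)))) (g (h (q) (p (q) (q))))) = k(1, 1, 1) = 2
  (p (k (h (k (t (s)) (p (q) (q)) (h (q) (q))) (p (p (q) (q)) (p (q) (q)))) (k (g (h (q) (q))) (k (h (q) (q)) (k (s) (q) (s)) (h (q) (q))) (h (q) (k (s) (q) (s)))) (s)) (k (g (s)) (k (s) (k (g (s)) (p (q) (q)) (t (s))) (t (t (s)))) (g (h (q) (p (q) (q)))))) = p(0, 2) = 1

value = 1


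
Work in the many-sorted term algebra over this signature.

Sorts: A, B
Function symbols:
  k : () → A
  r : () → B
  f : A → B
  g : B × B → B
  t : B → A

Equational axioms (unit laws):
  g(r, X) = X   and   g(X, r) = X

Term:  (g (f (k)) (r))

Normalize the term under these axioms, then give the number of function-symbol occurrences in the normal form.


size = 2

1. (g (f (k)) (r))  →  (f (k))
normal form: (f (k))


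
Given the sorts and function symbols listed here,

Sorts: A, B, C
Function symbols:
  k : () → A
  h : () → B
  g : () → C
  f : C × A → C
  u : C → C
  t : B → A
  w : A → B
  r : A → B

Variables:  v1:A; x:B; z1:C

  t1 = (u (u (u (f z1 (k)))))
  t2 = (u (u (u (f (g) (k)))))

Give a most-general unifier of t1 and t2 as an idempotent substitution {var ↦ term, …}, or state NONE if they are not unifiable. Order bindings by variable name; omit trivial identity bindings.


{z1 ↦ (g)}


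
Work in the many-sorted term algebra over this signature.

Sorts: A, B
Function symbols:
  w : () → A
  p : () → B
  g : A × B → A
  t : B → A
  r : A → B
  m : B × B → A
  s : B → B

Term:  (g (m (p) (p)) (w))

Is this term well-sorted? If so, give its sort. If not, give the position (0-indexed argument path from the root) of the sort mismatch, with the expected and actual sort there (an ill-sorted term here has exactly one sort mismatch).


ill-sorted at position [1]: expected B, got A

    (p) : B
    (p) : B
  (m (p) (p)) : A
  (w) : A
(g (m (p) (p)) (w)) : ✗ arg 1 at [1] has sort A, expected B


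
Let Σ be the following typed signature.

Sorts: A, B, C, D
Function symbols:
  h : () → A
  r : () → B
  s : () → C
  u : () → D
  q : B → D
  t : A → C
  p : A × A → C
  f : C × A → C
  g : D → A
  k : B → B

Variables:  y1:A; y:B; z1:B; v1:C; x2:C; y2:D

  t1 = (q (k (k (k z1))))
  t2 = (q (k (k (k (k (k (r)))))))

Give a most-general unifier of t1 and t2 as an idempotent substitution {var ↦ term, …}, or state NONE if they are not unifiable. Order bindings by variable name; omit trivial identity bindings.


{z1 ↦ (k (k (r)))}


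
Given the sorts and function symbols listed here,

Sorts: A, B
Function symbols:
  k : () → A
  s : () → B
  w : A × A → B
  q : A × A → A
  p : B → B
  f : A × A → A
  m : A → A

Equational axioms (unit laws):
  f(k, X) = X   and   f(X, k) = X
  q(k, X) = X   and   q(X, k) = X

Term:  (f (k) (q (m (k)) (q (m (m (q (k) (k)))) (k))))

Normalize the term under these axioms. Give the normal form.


normal form = (q (m (k)) (m (m (k))))

1. (f (k) (q (m (k)) (q (m (m (q (k) (k)))) (k))))  →  (q (m (k)) (q (m (m (q (k) (k)))) (k)))
2. (q (m (k)) (q (m (m (q (k) (k)))) (k)))  →  (q (m (k)) (m (m (q (k) (k)))))
3. (q (m (k)) (m (m (q (k) (k)))))  →  (q (m (k)) (m (m (k))))


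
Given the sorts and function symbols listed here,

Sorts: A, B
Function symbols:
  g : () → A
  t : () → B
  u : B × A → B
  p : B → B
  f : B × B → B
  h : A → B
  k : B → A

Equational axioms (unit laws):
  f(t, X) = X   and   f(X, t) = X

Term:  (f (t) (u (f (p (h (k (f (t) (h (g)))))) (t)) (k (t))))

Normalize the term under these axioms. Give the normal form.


normal form = (u (p (h (k (h (g))))) (k (t)))

1. (f (t) (u (f (p (h (k (f (t) (h (g)))))) (t)) (k (t))))  →  (u (f (p (h (k (f (t) (h (g)))))) (t)) (k (t)))
2. (u (f (p (h (k (f (t) (h (g)))))) (t)) (k (t)))  →  (u (p (h (k (f (t) (h (g)))))) (k (t)))
3. (u (p (h (k (f (t) (h (g)))))) (k (t)))  →  (u (p (h (k (h (g))))) (k (t)))


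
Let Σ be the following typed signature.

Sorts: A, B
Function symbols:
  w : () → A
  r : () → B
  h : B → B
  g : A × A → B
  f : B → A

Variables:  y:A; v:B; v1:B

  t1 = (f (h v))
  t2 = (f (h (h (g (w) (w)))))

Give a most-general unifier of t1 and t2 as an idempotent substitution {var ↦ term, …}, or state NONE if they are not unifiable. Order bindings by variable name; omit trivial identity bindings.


{v ↦ (h (g (w) (w)))}


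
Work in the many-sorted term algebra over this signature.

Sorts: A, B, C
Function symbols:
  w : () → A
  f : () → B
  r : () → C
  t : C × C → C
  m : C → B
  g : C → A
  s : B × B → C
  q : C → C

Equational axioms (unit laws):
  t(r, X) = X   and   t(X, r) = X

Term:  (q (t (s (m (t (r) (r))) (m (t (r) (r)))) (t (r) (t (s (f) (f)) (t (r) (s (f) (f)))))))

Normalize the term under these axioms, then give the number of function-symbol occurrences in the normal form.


1. (q (t (s (m (t (r) (r))) (m (t (r) (r)))) (t (r) (t (s (f) (f)) (t (r) (s (f) (f)))))))  →  (q (t (s (m (r)) (m (t (r) (r)))) (t (r) (t (s (f) (f)) (t (r) (s (f) (f)))))))
2. (q (t (s (m (r)) (m (t (r) (r)))) (t (r) (t (s (f) (f)) (t (r) (s (f) (f)))))))  →  (q (t (s (m (r)) (m (r))) (t (r) (t (s (f) (f)) (t (r) (s (f) (f)))))))
3. (q (t (s (m (r)) (m (r))) (t (r) (t (s (f) (f)) (t (r) (s (f) (f)))))))  →  (q (t (s (m (r)) (m (r))) (t (s (f) (f)) (t (r) (s (f) (f))))))
4. (q (t (s (m (r)) (m (r))) (t (s (f) (f)) (t (r) (s (f) (f))))))  →  (q (t (s (m (r)) (m (r))) (t (s (f) (f)) (s (f) (f)))))
normal form: (q (t (s (m (r)) (m (r))) (t (s (f) (f)) (s (f) (f)))))

size = 14


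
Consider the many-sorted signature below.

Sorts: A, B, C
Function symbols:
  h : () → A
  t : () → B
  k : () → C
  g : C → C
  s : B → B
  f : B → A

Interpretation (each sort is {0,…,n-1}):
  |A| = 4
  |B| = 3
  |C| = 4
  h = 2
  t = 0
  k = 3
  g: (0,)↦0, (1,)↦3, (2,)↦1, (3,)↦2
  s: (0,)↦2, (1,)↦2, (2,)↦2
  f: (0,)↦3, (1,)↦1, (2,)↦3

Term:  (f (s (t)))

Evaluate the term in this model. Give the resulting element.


value = 3

  t = 0
  (s (t)) = s(0,) = 2
  (f (s (t))) = f(2,) = 3


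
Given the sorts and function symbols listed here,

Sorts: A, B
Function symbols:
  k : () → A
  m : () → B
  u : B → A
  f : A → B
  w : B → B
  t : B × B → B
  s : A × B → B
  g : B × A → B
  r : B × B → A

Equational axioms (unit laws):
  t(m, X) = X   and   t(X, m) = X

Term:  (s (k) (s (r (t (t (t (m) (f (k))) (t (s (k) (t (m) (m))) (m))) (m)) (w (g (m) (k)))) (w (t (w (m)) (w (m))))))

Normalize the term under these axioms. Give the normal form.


1. (s (k) (s (r (t (t (t (m) (f (k))) (t (s (k) (t (m) (m))) (m))) (m)) (w (g (m) (k)))) (w (t (w (m)) (w (m))))))  →  (s (k) (s (r (t (t (m) (f (k))) (t (s (k) (t (m) (m))) (m))) (w (g (m) (k)))) (w (t (w (m)) (w (m))))))
2. (s (k) (s (r (t (t (m) (f (k))) (t (s (k) (t (m) (m))) (m))) (w (g (m) (k)))) (w (t (w (m)) (w (m))))))  →  (s (k) (s (r (t (f (k)) (t (s (k) (t (m) (m))) (m))) (w (g (m) (k)))) (w (t (w (m)) (w (m))))))
3. (s (k) (s (r (t (f (k)) (t (s (k) (t (m) (m))) (m))) (w (g (m) (k)))) (w (t (w (m)) (w (m))))))  →  (s (k) (s (r (t (f (k)) (s (k) (t (m) (m)))) (w (g (m) (k)))) (w (t (w (m)) (w (m))))))
4. (s (k) (s (r (t (f (k)) (s (k) (t (m) (m)))) (w (g (m) (k)))) (w (t (w (m)) (w (m))))))  →  (s (k) (s (r (t (f (k)) (s (k) (m))) (w (g (m) (k)))) (w (t (w (m)) (w (m))))))

normal form = (s (k) (s (r (t (f (k)) (s (k) (m))) (w (g (m) (k)))) (w (t (w (m)) (w (m))))))


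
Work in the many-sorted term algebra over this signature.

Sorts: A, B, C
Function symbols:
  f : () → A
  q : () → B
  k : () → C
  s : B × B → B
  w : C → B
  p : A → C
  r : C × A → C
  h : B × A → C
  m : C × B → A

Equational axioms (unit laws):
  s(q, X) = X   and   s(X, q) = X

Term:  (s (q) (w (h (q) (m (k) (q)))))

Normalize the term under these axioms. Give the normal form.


normal form = (w (h (q) (m (k) (q))))

1. (s (q) (w (h (q) (m (k) (q)))))  →  (w (h (q) (m (k) (q))))


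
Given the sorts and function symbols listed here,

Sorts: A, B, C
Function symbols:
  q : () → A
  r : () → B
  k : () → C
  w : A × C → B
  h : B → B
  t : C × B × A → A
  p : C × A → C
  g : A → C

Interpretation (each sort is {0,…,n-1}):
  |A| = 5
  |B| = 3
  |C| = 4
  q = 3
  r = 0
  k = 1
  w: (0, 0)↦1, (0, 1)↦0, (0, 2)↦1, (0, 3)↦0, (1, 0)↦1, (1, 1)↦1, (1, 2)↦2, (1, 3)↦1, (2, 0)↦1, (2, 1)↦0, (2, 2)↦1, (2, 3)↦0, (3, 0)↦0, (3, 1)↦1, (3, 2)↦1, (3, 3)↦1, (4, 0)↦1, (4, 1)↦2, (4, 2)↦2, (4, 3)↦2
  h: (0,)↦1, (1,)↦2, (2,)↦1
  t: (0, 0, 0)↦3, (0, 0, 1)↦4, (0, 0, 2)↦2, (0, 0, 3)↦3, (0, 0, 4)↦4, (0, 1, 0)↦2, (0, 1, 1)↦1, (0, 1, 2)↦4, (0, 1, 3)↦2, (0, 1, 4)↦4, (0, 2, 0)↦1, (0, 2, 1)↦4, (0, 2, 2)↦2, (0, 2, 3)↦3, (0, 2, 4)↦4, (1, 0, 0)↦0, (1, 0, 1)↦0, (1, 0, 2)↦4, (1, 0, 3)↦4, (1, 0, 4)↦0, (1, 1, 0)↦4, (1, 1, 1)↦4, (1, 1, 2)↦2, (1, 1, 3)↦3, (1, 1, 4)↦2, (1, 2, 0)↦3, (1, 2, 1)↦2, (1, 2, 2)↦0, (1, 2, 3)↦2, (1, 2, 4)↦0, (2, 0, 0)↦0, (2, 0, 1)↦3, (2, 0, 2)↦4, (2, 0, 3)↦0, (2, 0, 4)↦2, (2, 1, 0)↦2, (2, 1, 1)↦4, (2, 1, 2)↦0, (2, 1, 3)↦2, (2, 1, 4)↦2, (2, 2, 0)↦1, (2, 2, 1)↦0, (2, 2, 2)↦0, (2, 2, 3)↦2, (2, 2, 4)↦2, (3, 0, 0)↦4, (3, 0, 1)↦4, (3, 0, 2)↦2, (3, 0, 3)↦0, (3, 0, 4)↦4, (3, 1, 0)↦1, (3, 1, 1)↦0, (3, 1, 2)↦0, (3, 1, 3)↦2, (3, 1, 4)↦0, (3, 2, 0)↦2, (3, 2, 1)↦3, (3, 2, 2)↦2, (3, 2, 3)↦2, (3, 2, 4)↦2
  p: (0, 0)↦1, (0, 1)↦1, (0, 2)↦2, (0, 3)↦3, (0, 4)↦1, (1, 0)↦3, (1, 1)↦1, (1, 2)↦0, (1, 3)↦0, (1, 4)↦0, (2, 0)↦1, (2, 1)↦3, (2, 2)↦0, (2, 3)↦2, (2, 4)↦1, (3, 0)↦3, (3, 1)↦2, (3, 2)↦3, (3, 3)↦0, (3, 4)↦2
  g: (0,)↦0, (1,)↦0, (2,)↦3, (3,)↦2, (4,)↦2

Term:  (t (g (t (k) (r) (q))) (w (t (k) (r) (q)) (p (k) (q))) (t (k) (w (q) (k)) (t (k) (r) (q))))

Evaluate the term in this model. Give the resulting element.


value = 0

  k = 1
  r = 0
  q = 3
  (t (k) (r) (q)) = t(1, 0, 3) = 4
  (g (t (k) (r) (q))) = g(4,) = 2
  k = 1
  r = 0
  q = 3
  (t (k) (r) (q)) = t(1, 0, 3) = 4
  k = 1
  q = 3
  (p (k) (q)) = p(1, 3) = 0
  (w (t (k) (r) (q)) (p (k) (q))) = w(4, 0) = 1
  k = 1
  q = 3
  k = 1
  (w (q) (k)) = w(3, 1) = 1
  k = 1
  r = 0
  q = 3
  (t (k) (r) (q)) = t(1, 0, 3) = 4
  (t (k) (w (q) (k)) (t (k) (r) (q))) = t(1, 1, 4) = 2
  (t (g (t (k) (r) (q))) (w (t (k) (r) (q)) (p (k) (q))) (t (k) (w (q) (k)) (t (k) (r) (q)))) = t(2, 1, 2) = 0


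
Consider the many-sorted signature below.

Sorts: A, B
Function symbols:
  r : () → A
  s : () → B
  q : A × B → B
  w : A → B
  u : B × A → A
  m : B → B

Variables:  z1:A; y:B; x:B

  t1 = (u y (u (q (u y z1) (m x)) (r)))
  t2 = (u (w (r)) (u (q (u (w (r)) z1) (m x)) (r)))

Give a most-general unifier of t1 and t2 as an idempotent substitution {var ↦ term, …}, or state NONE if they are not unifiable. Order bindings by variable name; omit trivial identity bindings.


{y ↦ (w (r))}


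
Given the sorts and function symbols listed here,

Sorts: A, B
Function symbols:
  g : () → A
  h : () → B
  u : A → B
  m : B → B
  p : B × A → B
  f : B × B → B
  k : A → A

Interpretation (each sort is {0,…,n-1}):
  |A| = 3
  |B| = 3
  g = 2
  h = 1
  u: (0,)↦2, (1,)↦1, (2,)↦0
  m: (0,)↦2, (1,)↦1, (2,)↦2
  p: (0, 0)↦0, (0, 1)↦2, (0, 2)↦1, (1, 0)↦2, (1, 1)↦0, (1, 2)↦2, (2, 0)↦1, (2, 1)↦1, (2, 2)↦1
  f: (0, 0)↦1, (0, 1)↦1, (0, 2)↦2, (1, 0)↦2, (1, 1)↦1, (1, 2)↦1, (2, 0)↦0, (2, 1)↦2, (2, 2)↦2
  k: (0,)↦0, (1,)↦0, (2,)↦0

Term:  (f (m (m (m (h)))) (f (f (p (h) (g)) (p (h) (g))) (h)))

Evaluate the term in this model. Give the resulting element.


value = 1

  h = 1
  (m (h)) = m(1,) = 1
  (m (m (h))) = m(1,) = 1
  (m (m (m (h)))) = m(1,) = 1
  h = 1
  g = 2
  (p (h) (g)) = p(1, 2) = 2
  h = 1
  g = 2
  (p (h) (g)) = p(1, 2) = 2
  (f (p (h) (g)) (p (h) (g))) = f(2, 2) = 2
  h = 1
  (f (f (p (h) (g)) (p (h) (g))) (h)) = f(2, 1) = 2
  (f (m (m (m (h)))) (f (f (p (h) (g)) (p (h) (g))) (h))) = f(1, 2) = 1


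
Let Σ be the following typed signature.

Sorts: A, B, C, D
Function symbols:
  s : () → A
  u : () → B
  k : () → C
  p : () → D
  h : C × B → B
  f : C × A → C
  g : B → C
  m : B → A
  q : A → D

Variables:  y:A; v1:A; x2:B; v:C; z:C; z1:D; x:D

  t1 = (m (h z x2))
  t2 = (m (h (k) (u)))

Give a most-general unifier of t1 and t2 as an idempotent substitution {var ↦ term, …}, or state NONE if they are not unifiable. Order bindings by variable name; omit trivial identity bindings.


{x2 ↦ (u), z ↦ (k)}


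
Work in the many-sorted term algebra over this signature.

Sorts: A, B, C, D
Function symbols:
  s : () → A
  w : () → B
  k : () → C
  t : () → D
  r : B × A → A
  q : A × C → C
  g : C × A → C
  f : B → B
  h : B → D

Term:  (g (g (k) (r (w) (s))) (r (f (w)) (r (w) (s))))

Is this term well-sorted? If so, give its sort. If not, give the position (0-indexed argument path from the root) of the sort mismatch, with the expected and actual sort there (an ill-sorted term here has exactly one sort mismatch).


    (k) : C
      (w) : B
      (s) : A
    (r (w) (s)) : A
  (g (k) (r (w) (s))) : C
      (w) : B
    (f (w)) : B
      (w) : B
      (s) : A
    (r (w) (s)) : A
  (r (f (w)) (r (w) (s))) : A
(g (g (k) (r (w) (s))) (r (f (w)) (r (w) (s)))) : C

well-sorted; sort = C


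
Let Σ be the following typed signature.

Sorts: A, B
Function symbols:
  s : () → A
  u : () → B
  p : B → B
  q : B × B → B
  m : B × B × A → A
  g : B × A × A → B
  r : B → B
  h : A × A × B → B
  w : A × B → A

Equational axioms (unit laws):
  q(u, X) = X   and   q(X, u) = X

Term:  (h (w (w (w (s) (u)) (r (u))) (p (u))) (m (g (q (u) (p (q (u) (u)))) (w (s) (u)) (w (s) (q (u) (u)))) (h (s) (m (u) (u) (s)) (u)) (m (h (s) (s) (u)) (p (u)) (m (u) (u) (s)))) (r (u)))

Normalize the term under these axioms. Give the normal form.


1. (h (w (w (w (s) (u)) (r (u))) (p (u))) (m (g (q (u) (p (q (u) (u)))) (w (s) (u)) (w (s) (q (u) (u)))) (h (s) (m (u) (u) (s)) (u)) (m (h (s) (s) (u)) (p (u)) (m (u) (u) (s)))) (r (u)))  →  (h (w (w (w (s) (u)) (r (u))) (p (u))) (m (g (p (q (u) (u))) (w (s) (u)) (w (s) (q (u) (u)))) (h (s) (m (u) (u) (s)) (u)) (m (h (s) (s) (u)) (p (u)) (m (u) (u) (s)))) (r (u)))
2. (h (w (w (w (s) (u)) (r (u))) (p (u))) (m (g (p (q (u) (u))) (w (s) (u)) (w (s) (q (u) (u)))) (h (s) (m (u) (u) (s)) (u)) (m (h (s) (s) (u)) (p (u)) (m (u) (u) (s)))) (r (u)))  →  (h (w (w (w (s) (u)) (r (u))) (p (u))) (m (g (p (u)) (w (s) (u)) (w (s) (q (u) (u)))) (h (s) (m (u) (u) (s)) (u)) (m (h (s) (s) (u)) (p (u)) (m (u) (u) (s)))) (r (u)))
3. (h (w (w (w (s) (u)) (r (u))) (p (u))) (m (g (p (u)) (w (s) (u)) (w (s) (q (u) (u)))) (h (s) (m (u) (u) (s)) (u)) (m (h (s) (s) (u)) (p (u)) (m (u) (u) (s)))) (r (u)))  →  (h (w (w (w (s) (u)) (r (u))) (p (u))) (m (g (p (u)) (w (s) (u)) (w (s) (u))) (h (s) (m (u) (u) (s)) (u)) (m (h (s) (s) (u)) (p (u)) (m (u) (u) (s)))) (r (u)))

normal form = (h (w (w (w (s) (u)) (r (u))) (p (u))) (m (g (p (u)) (w (s) (u)) (w (s) (u))) (h (s) (m (u) (u) (s)) (u)) (m (h (s) (s) (u)) (p (u)) (m (u) (u) (s)))) (r (u)))


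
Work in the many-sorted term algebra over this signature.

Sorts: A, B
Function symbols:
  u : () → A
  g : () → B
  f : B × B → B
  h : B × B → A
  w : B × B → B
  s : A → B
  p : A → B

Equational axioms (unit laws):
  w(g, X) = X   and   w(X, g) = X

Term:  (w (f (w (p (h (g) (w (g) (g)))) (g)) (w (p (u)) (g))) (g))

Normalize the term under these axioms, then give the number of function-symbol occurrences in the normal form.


1. (w (f (w (p (h (g) (w (g) (g)))) (g)) (w (p (u)) (g))) (g))  →  (f (w (p (h (g) (w (g) (g)))) (g)) (w (p (u)) (g)))
2. (f (w (p (h (g) (w (g) (g)))) (g)) (w (p (u)) (g)))  →  (f (p (h (g) (w (g) (g)))) (w (p (u)) (g)))
3. (f (p (h (g) (w (g) (g)))) (w (p (u)) (g)))  →  (f (p (h (g) (g))) (w (p (u)) (g)))
4. (f (p (h (g) (g))) (w (p (u)) (g)))  →  (f (p (h (g) (g))) (p (u)))
normal form: (f (p (h (g) (g))) (p (u)))

size = 7


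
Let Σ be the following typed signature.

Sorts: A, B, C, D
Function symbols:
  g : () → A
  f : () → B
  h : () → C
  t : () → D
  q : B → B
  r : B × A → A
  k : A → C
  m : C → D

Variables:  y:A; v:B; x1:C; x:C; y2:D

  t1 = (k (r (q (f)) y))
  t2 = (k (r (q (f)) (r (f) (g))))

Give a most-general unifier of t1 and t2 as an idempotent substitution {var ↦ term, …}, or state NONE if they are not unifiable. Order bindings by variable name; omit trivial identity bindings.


{y ↦ (r (f) (g))}


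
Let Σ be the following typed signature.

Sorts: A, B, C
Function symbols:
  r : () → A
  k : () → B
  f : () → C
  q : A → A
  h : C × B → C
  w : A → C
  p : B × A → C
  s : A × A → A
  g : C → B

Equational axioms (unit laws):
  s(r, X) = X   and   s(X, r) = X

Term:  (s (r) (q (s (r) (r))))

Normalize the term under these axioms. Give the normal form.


1. (s (r) (q (s (r) (r))))  →  (q (s (r) (r)))
2. (q (s (r) (r)))  →  (q (r))

normal form = (q (r))


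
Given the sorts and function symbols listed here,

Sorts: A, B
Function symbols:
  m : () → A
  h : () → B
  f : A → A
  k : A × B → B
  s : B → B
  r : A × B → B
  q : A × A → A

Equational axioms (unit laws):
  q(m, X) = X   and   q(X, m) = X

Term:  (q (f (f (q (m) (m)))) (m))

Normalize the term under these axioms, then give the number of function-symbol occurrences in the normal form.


size = 3

1. (q (f (f (q (m) (m)))) (m))  →  (f (f (q (m) (m))))
2. (f (f (q (m) (m))))  →  (f (f (m)))
normal form: (f (f (m)))


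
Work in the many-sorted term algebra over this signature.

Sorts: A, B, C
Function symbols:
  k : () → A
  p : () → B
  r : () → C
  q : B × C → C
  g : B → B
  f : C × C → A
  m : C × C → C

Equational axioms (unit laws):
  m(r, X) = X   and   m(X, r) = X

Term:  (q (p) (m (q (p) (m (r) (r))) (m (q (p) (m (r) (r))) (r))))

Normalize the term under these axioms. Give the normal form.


1. (q (p) (m (q (p) (m (r) (r))) (m (q (p) (m (r) (r))) (r))))  →  (q (p) (m (q (p) (r)) (m (q (p) (m (r) (r))) (r))))
2. (q (p) (m (q (p) (r)) (m (q (p) (m (r) (r))) (r))))  →  (q (p) (m (q (p) (r)) (q (p) (m (r) (r)))))
3. (q (p) (m (q (p) (r)) (q (p) (m (r) (r)))))  →  (q (p) (m (q (p) (r)) (q (p) (r))))

normal form = (q (p) (m (q (p) (r)) (q (p) (r))))


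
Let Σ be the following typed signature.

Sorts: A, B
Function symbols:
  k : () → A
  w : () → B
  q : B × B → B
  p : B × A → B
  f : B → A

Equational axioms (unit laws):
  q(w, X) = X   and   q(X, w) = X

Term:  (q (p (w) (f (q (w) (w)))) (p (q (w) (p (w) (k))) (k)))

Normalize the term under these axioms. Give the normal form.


normal form = (q (p (w) (f (w))) (p (p (w) (k)) (k)))

1. (q (p (w) (f (q (w) (w)))) (p (q (w) (p (w) (k))) (k)))  →  (q (p (w) (f (w))) (p (q (w) (p (w) (k))) (k)))
2. (q (p (w) (f (w))) (p (q (w) (p (w) (k))) (k)))  →  (q (p (w) (f (w))) (p (p (w) (k)) (k)))


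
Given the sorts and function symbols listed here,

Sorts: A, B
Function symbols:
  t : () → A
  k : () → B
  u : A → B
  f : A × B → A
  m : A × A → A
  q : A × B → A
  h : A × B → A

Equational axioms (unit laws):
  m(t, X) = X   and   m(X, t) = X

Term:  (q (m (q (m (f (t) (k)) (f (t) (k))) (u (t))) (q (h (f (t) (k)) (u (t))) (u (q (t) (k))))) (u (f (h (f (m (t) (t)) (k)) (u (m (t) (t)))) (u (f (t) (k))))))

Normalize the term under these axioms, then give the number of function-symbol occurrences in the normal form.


1. (q (m (q (m (f (t) (k)) (f (t) (k))) (u (t))) (q (h (f (t) (k)) (u (t))) (u (q (t) (k))))) (u (f (h (f (m (t) (t)) (k)) (u (m (t) (t)))) (u (f (t) (k))))))  →  (q (m (q (m (f (t) (k)) (f (t) (k))) (u (t))) (q (h (f (t) (k)) (u (t))) (u (q (t) (k))))) (u (f (h (f (t) (k)) (u (m (t) (t)))) (u (f (t) (k))))))
2. (q (m (q (m (f (t) (k)) (f (t) (k))) (u (t))) (q (h (f (t) (k)) (u (t))) (u (q (t) (k))))) (u (f (h (f (t) (k)) (u (m (t) (t)))) (u (f (t) (k))))))  →  (q (m (q (m (f (t) (k)) (f (t) (k))) (u (t))) (q (h (f (t) (k)) (u (t))) (u (q (t) (k))))) (u (f (h (f (t) (k)) (u (t))) (u (f (t) (k))))))
normal form: (q (m (q (m (f (t) (k)) (f (t) (k))) (u (t))) (q (h (f (t) (k)) (u (t))) (u (q (t) (k))))) (u (f (h (f (t) (k)) (u (t))) (u (f (t) (k))))))

size = 35


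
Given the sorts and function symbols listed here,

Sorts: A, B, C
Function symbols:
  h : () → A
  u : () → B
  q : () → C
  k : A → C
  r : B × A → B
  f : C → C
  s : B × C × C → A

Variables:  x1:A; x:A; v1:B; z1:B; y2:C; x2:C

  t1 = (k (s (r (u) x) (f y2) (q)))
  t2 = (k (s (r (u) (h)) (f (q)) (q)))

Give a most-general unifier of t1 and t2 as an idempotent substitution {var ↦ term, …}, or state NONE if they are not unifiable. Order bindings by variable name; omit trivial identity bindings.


{x ↦ (h), y2 ↦ (q)}


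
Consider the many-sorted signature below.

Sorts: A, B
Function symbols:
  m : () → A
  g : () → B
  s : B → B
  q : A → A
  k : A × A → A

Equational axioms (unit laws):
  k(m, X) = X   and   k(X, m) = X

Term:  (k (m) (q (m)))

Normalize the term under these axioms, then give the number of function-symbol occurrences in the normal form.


size = 2

1. (k (m) (q (m)))  →  (q (m))
normal form: (q (m))


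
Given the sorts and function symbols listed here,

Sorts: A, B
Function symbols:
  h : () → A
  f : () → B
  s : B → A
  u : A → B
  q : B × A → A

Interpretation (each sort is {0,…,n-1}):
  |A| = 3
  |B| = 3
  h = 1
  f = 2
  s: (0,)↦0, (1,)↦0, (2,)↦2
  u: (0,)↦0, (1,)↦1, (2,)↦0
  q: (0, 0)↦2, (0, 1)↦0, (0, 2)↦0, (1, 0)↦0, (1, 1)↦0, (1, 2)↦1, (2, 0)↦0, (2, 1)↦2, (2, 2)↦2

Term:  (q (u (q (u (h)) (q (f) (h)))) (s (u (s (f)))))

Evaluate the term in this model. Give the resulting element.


value = 0

  h = 1
  (u (h)) = u(1,) = 1
  f = 2
  h = 1
  (q (f) (h)) = q(2, 1) = 2
  (q (u (h)) (q (f) (h))) = q(1, 2) = 1
  (u (q (u (h)) (q (f) (h)))) = u(1,) = 1
  f = 2
  (s (f)) = s(2,) = 2
  (u (s (f))) = u(2,) = 0
  (s (u (s (f)))) = s(0,) = 0
  (q (u (q (u (h)) (q (f) (h)))) (s (u (s (f))))) = q(1, 0) = 0


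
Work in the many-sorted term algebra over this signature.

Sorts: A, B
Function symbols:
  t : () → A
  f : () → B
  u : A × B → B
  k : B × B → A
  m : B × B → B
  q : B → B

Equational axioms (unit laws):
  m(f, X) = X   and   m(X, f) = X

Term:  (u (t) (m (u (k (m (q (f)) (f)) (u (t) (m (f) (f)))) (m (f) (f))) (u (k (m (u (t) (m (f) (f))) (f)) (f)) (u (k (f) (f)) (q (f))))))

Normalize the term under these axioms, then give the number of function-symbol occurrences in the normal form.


1. (u (t) (m (u (k (m (q (f)) (f)) (u (t) (m (f) (f)))) (m (f) (f))) (u (k (m (u (t) (m (f) (f))) (f)) (f)) (u (k (f) (f)) (q (f))))))  →  (u (t) (m (u (k (q (f)) (u (t) (m (f) (f)))) (m (f) (f))) (u (k (m (u (t) (m (f) (f))) (f)) (f)) (u (k (f) (f)) (q (f))))))
2. (u (t) (m (u (k (q (f)) (u (t) (m (f) (f)))) (m (f) (f))) (u (k (m (u (t) (m (f) (f))) (f)) (f)) (u (k (f) (f)) (q (f))))))  →  (u (t) (m (u (k (q (f)) (u (t) (f))) (m (f) (f))) (u (k (m (u (t) (m (f) (f))) (f)) (f)) (u (k (f) (f)) (q (f))))))
3. (u (t) (m (u (k (q (f)) (u (t) (f))) (m (f) (f))) (u (k (m (u (t) (m (f) (f))) (f)) (f)) (u (k (f) (f)) (q (f))))))  →  (u (t) (m (u (k (q (f)) (u (t) (f))) (f)) (u (k (m (u (t) (m (f) (f))) (f)) (f)) (u (k (f) (f)) (q (f))))))
4. (u (t) (m (u (k (q (f)) (u (t) (f))) (f)) (u (k (m (u (t) (m (f) (f))) (f)) (f)) (u (k (f) (f)) (q (f))))))  →  (u (t) (m (u (k (q (f)) (u (t) (f))) (f)) (u (k (u (t) (m (f) (f))) (f)) (u (k (f) (f)) (q (f))))))
5. (u (t) (m (u (k (q (f)) (u (t) (f))) (f)) (u (k (u (t) (m (f) (f))) (f)) (u (k (f) (f)) (q (f))))))  →  (u (t) (m (u (k (q (f)) (u (t) (f))) (f)) (u (k (u (t) (f)) (f)) (u (k (f) (f)) (q (f))))))
normal form: (u (t) (m (u (k (q (f)) (u (t) (f))) (f)) (u (k (u (t) (f)) (f)) (u (k (f) (f)) (q (f))))))

size = 23


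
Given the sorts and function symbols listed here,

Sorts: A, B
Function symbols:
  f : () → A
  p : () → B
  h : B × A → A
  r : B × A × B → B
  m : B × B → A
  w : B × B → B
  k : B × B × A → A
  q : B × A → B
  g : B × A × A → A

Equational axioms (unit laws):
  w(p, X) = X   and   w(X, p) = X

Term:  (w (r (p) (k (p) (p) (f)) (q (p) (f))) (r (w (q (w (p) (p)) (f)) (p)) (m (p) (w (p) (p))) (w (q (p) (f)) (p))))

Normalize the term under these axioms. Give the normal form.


1. (w (r (p) (k (p) (p) (f)) (q (p) (f))) (r (w (q (w (p) (p)) (f)) (p)) (m (p) (w (p) (p))) (w (q (p) (f)) (p))))  →  (w (r (p) (k (p) (p) (f)) (q (p) (f))) (r (q (w (p) (p)) (f)) (m (p) (w (p) (p))) (w (q (p) (f)) (p))))
2. (w (r (p) (k (p) (p) (f)) (q (p) (f))) (r (q (w (p) (p)) (f)) (m (p) (w (p) (p))) (w (q (p) (f)) (p))))  →  (w (r (p) (k (p) (p) (f)) (q (p) (f))) (r (q (p) (f)) (m (p) (w (p) (p))) (w (q (p) (f)) (p))))
3. (w (r (p) (k (p) (p) (f)) (q (p) (f))) (r (q (p) (f)) (m (p) (w (p) (p))) (w (q (p) (f)) (p))))  →  (w (r (p) (k (p) (p) (f)) (q (p) (f))) (r (q (p) (f)) (m (p) (p)) (w (q (p) (f)) (p))))
4. (w (r (p) (k (p) (p) (f)) (q (p) (f))) (r (q (p) (f)) (m (p) (p)) (w (q (p) (f)) (p))))  →  (w (r (p) (k (p) (p) (f)) (q (p) (f))) (r (q (p) (f)) (m (p) (p)) (q (p) (f))))

normal form = (w (r (p) (k (p) (p) (f)) (q (p) (f))) (r (q (p) (f)) (m (p) (p)) (q (p) (f))))


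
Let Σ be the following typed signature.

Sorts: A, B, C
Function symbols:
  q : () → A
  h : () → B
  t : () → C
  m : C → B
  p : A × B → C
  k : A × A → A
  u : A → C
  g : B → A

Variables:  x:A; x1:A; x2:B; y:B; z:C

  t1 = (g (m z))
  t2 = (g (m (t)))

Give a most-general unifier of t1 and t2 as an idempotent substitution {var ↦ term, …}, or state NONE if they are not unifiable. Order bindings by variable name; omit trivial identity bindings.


{z ↦ (t)}


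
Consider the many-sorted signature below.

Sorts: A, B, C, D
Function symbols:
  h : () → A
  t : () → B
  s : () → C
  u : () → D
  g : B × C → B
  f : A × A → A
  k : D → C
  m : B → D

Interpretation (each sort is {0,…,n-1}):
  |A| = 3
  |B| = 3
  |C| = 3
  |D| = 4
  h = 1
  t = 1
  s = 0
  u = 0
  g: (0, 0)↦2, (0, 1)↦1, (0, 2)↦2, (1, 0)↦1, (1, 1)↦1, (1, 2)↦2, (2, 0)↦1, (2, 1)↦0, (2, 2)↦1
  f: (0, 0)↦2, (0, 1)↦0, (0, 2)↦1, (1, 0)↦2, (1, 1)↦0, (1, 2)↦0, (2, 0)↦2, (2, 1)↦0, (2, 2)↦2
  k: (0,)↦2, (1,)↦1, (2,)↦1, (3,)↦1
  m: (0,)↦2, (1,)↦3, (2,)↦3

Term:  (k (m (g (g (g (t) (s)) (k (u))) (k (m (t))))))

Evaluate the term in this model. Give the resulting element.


  t = 1
  s = 0
  (g (t) (s)) = g(1, 0) = 1
  u = 0
  (k (u)) = k(0,) = 2
  (g (g (t) (s)) (k (u))) = g(1, 2) = 2
  t = 1
  (m (t)) = m(1,) = 3
  (k (m (t))) = k(3,) = 1
  (g (g (g (t) (s)) (k (u))) (k (m (t)))) = g(2, 1) = 0
  (m (g (g (g (t) (s)) (k (u))) (k (m (t))))) = m(0,) = 2
  (k (m (g (g (g (t) (s)) (k (u))) (k (m (t)))))) = k(2,) = 1

value = 1


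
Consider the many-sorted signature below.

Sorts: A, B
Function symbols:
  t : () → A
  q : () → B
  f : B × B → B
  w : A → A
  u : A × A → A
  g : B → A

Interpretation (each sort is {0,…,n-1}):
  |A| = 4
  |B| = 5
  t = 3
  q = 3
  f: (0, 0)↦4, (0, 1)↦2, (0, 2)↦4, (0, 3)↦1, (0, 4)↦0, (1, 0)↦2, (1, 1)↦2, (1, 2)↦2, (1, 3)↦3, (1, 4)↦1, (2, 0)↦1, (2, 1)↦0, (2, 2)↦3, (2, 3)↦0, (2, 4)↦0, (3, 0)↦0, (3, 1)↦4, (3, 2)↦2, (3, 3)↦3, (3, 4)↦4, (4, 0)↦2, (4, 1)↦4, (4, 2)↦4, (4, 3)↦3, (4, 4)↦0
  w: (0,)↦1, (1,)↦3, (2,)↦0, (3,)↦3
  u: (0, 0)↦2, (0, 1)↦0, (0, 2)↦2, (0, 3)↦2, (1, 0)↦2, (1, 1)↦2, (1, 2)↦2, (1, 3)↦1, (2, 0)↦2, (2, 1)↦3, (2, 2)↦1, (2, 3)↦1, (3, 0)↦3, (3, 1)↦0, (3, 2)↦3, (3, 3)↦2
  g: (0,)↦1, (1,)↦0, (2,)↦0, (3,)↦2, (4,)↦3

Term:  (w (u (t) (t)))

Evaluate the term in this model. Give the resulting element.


  t = 3
  t = 3
  (u (t) (t)) = u(3, 3) = 2
  (w (u (t) (t))) = w(2,) = 0

value = 0


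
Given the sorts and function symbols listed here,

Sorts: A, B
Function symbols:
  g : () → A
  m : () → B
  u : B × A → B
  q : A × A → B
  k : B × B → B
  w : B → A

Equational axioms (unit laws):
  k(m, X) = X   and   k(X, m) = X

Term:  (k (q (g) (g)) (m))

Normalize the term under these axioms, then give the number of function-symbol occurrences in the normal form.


1. (k (q (g) (g)) (m))  →  (q (g) (g))
normal form: (q (g) (g))

size = 3


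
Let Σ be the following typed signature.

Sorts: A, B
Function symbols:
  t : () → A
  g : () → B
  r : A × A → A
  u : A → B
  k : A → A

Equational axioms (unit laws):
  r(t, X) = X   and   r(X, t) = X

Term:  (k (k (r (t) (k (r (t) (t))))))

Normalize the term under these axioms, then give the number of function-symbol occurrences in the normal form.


1. (k (k (r (t) (k (r (t) (t))))))  →  (k (k (k (r (t) (t)))))
2. (k (k (k (r (t) (t)))))  →  (k (k (k (t))))
normal form: (k (k (k (t))))

size = 4


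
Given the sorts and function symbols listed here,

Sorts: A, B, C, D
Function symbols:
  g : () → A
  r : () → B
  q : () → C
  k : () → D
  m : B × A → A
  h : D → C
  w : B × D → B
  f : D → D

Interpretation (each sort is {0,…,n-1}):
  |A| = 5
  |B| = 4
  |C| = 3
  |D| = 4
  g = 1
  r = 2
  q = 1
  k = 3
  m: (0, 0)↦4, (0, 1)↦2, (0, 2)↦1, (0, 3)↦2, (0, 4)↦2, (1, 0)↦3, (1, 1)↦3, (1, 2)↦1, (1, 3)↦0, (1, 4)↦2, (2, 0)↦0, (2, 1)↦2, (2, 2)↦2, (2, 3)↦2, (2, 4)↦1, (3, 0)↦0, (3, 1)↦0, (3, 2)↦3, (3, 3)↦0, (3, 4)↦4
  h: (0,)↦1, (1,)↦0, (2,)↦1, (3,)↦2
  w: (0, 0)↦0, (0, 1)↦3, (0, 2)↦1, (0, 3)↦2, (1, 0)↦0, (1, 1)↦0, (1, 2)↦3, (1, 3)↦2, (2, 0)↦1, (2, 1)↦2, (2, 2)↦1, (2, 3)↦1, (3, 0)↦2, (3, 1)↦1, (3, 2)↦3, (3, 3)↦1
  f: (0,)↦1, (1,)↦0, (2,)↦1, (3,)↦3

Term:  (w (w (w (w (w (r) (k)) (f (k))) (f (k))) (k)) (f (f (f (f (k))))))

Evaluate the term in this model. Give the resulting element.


  r = 2
  k = 3
  (w (r) (k)) = w(2, 3) = 1
  k = 3
  (f (k)) = f(3,) = 3
  (w (w (r) (k)) (f (k))) = w(1, 3) = 2
  k = 3
  (f (k)) = f(3,) = 3
  (w (w (w (r) (k)) (f (k))) (f (k))) = w(2, 3) = 1
  k = 3
  (w (w (w (w (r) (k)) (f (k))) (f (k))) (k)) = w(1, 3) = 2
  k = 3
  (f (k)) = f(3,) = 3
  (f (f (k))) = f(3,) = 3
  (f (f (f (k)))) = f(3,) = 3
  (f (f (f (f (k))))) = f(3,) = 3
  (w (w (w (w (w (r) (k)) (f (k))) (f (k))) (k)) (f (f (f (f (k)))))) = w(2, 3) = 1

value = 1


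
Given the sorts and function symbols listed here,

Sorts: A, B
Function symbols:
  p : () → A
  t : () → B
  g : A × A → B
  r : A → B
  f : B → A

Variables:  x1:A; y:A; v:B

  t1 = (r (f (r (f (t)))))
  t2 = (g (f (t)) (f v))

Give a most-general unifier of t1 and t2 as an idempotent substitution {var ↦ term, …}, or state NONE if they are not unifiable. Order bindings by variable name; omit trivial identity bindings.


NONE (not unifiable)

head clash or occurs-check failure — not unifiable


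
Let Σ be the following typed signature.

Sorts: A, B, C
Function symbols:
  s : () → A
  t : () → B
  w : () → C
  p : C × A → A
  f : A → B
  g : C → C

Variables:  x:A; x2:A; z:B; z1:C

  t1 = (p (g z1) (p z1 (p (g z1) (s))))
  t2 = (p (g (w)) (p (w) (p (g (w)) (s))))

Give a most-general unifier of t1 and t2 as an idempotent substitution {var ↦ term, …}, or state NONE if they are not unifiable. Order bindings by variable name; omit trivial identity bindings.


{z1 ↦ (w)}


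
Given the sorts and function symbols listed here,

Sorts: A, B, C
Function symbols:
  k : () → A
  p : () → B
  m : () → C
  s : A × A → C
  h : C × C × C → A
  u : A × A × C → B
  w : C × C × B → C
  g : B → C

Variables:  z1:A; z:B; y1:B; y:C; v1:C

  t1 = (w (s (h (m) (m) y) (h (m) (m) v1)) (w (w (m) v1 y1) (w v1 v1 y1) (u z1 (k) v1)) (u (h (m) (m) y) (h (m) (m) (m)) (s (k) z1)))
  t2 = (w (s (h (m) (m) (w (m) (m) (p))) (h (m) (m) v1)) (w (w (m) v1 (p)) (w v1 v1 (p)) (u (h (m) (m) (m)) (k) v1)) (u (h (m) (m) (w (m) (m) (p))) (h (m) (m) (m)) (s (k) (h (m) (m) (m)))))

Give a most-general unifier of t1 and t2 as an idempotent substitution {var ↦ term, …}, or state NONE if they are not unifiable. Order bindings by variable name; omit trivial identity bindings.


{y ↦ (w (m) (m) (p)), y1 ↦ (p), z1 ↦ (h (m) (m) (m))}
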